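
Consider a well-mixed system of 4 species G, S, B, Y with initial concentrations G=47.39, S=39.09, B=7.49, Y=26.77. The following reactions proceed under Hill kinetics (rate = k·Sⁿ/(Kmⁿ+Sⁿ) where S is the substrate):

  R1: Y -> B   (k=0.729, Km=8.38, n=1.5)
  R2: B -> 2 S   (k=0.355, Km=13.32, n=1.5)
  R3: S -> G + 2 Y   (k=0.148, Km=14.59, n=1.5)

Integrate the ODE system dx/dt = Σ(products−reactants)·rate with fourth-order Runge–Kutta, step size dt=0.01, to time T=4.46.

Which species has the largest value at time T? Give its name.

RK4 with dt=0.01: 446 steps to T=4.46. Trajectory (selected grid times):
t=0.00: G=47.39 S=39.09 B=7.49 Y=26.77
t=0.50: G=47.45 S=39.14 B=7.75 Y=26.58
t=0.99: G=47.51 S=39.19 B=8.00 Y=26.40
t=1.49: G=47.57 S=39.24 B=8.25 Y=26.21
t=1.98: G=47.63 S=39.30 B=8.49 Y=26.02
t=2.48: G=47.69 S=39.36 B=8.74 Y=25.84
t=2.97: G=47.75 S=39.42 B=8.98 Y=25.65
t=3.47: G=47.81 S=39.49 B=9.22 Y=25.47
t=3.96: G=47.87 S=39.56 B=9.46 Y=25.29
t=4.46: G=47.93 S=39.63 B=9.70 Y=25.10
At T=4.46: G=47.93 S=39.63 B=9.70 Y=25.10; the largest is G.

Dominant species at T: G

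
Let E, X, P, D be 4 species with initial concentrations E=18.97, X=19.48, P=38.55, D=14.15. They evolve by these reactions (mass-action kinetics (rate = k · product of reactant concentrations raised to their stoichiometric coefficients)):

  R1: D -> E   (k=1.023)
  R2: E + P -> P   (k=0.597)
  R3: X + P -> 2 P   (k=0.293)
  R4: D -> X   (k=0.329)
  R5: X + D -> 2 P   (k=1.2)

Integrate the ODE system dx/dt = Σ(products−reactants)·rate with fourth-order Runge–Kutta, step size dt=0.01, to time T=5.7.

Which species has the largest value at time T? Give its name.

RK4 with dt=0.01: 570 steps to T=5.7. Trajectory (selected grid times):
t=0.00: E=18.97 X=19.48 P=38.55 D=14.15
t=0.63: E=0.06 X=0.04 P=67.02 D=2.39
t=1.27: E=0.03 X=0.02 P=67.41 D=0.99
t=1.90: E=0.01 X=0.01 P=67.56 D=0.42
t=2.53: E=0.00 X=0.00 P=67.63 D=0.18
t=3.17: E=0.00 X=0.00 P=67.65 D=0.07
t=3.80: E=0.00 X=0.00 P=67.66 D=0.03
t=4.43: E=0.00 X=0.00 P=67.67 D=0.01
t=5.07: E=0.00 X=0.00 P=67.67 D=0.01
t=5.70: E=0.00 X=0.00 P=67.67 D=0.00
At T=5.7: E=0.00 X=0.00 P=67.67 D=0.00; the largest is P.

Dominant species at T: P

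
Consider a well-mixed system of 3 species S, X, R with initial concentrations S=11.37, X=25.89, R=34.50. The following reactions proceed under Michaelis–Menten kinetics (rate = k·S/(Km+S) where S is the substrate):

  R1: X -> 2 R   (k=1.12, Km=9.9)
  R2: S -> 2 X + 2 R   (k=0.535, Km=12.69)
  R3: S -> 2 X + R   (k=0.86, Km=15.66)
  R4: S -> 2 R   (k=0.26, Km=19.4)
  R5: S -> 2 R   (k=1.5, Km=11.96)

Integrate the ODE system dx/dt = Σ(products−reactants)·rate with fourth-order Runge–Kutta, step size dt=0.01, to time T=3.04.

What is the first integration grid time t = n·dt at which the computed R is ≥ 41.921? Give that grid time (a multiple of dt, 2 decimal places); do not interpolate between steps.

RK4 with dt=0.01: 304 steps to T=3.04. Trajectory (selected grid times):
t=0.00: S=11.37 X=25.89 R=34.50
t=0.34: S=10.89 X=26.03 R=35.90
t=0.68: S=10.41 X=26.15 R=37.28
t=1.01: S=9.97 X=26.27 R=38.60
t=1.35: S=9.52 X=26.37 R=39.94
t=1.69: S=9.08 X=26.47 R=41.26
t=1.86: S=8.86 X=26.51 R=41.91
t=1.87: S=8.85 X=26.51 R=41.95
t=2.03: S=8.65 X=26.55 R=42.56
t=2.36: S=8.25 X=26.62 R=43.80
t=2.70: S=7.85 X=26.68 R=45.06
t=3.04: S=7.46 X=26.73 R=46.29
R(1.86)=41.911 < 41.921 but R(1.87)=41.949 ≥ 41.921, so the first grid time is t=1.87.

Threshold first reached at t = 1.87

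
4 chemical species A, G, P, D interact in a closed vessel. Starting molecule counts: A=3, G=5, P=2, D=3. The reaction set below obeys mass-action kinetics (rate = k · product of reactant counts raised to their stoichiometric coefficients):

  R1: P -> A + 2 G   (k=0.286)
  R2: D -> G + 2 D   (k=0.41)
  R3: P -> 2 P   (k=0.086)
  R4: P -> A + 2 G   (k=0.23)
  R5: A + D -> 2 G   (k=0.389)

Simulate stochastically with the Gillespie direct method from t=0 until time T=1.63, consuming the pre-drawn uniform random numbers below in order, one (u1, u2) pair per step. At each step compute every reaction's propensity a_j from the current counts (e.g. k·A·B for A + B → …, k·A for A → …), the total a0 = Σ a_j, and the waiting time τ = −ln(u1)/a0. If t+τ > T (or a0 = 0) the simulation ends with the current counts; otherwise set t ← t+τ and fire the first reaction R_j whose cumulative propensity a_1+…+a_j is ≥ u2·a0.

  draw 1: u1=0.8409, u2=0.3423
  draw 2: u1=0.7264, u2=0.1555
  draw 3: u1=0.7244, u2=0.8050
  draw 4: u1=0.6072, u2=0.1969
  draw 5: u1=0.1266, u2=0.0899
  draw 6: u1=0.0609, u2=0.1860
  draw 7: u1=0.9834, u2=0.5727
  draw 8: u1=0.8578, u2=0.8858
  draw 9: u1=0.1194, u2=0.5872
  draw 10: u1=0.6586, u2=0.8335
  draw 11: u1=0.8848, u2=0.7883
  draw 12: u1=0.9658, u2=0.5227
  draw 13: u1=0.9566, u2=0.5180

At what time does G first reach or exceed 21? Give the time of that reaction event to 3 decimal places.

t=0.000: A=3 G=5 P=2 D=3
Draw 1: a1=0.572, a2=1.230, a3=0.172, a4=0.460, a5=3.501, a0=5.935; τ=−ln(0.8409)/5.935=0.029 → t=0.029; u2·a0=0.3423·5.935=2.032; a1+…+a3=1.974 < 2.032 ≤ a1+…+a4=2.434 → R4 fires; A=4 G=7 P=1 D=3
Draw 2: a1=0.286, a2=1.230, a3=0.086, a4=0.230, a5=4.668, a0=6.500; τ=−ln(0.7264)/6.500=0.049 → t=0.078; u2·a0=0.1555·6.500=1.011; a1=0.286 < 1.011 ≤ a1+a2=1.516 → R2 fires; A=4 G=8 P=1 D=4
Draw 3: a1=0.286, a2=1.640, a3=0.086, a4=0.230, a5=6.224, a0=8.466; τ=−ln(0.7244)/8.466=0.038 → t=0.116; u2·a0=0.8050·8.466=6.815; a1+…+a4=2.242 < 6.815 ≤ a1+…+a5=8.466 → R5 fires; A=3 G=10 P=1 D=3
Draw 4: a1=0.286, a2=1.230, a3=0.086, a4=0.230, a5=3.501, a0=5.333; τ=−ln(0.6072)/5.333=0.094 → t=0.210; u2·a0=0.1969·5.333=1.050; a1=0.286 < 1.050 ≤ a1+a2=1.516 → R2 fires; A=3 G=11 P=1 D=4
Draw 5: a1=0.286, a2=1.640, a3=0.086, a4=0.230, a5=4.668, a0=6.910; τ=−ln(0.1266)/6.910=0.299 → t=0.509; u2·a0=0.0899·6.910=0.621; a1=0.286 < 0.621 ≤ a1+a2=1.926 → R2 fires; A=3 G=12 P=1 D=5
Draw 6: a1=0.286, a2=2.050, a3=0.086, a4=0.230, a5=5.835, a0=8.487; τ=−ln(0.0609)/8.487=0.330 → t=0.839; u2·a0=0.1860·8.487=1.579; a1=0.286 < 1.579 ≤ a1+a2=2.336 → R2 fires; A=3 G=13 P=1 D=6
Draw 7: a1=0.286, a2=2.460, a3=0.086, a4=0.230, a5=7.002, a0=10.064; τ=−ln(0.9834)/10.064=0.002 → t=0.841; u2·a0=0.5727·10.064=5.764; a1+…+a4=3.062 < 5.764 ≤ a1+…+a5=10.064 → R5 fires; A=2 G=15 P=1 D=5
Draw 8: a1=0.286, a2=2.050, a3=0.086, a4=0.230, a5=3.890, a0=6.542; τ=−ln(0.8578)/6.542=0.023 → t=0.864; u2·a0=0.8858·6.542=5.795; a1+…+a4=2.652 < 5.795 ≤ a1+…+a5=6.542 → R5 fires; A=1 G=17 P=1 D=4
Draw 9: a1=0.286, a2=1.640, a3=0.086, a4=0.230, a5=1.556, a0=3.798; τ=−ln(0.1194)/3.798=0.560 → t=1.424; u2·a0=0.5872·3.798=2.230; a1+…+a3=2.012 < 2.230 ≤ a1+…+a4=2.242 → R4 fires; A=2 G=19 P=0 D=4
Draw 10: a1=0.000, a2=1.640, a3=0.000, a4=0.000, a5=3.112, a0=4.752; τ=−ln(0.6586)/4.752=0.088 → t=1.511; u2·a0=0.8335·4.752=3.961; a1+…+a4=1.640 < 3.961 ≤ a1+…+a5=4.752 → R5 fires; A=1 G=21 P=0 D=3
Draw 11: a1=0.000, a2=1.230, a3=0.000, a4=0.000, a5=1.167, a0=2.397; τ=−ln(0.8848)/2.397=0.051 → t=1.562; u2·a0=0.7883·2.397=1.890; a1+…+a4=1.230 < 1.890 ≤ a1+…+a5=2.397 → R5 fires; A=0 G=23 P=0 D=2
Draw 12: a1=0.000, a2=0.820, a3=0.000, a4=0.000, a5=0.000, a0=0.820; τ=−ln(0.9658)/0.820=0.042 → t=1.605; u2·a0=0.5227·0.820=0.429; a1=0.000 < 0.429 ≤ a1+a2=0.820 → R2 fires; A=0 G=24 P=0 D=3
Draw 13: a1=0.000, a2=1.230, a3=0.000, a4=0.000, a5=0.000, a0=1.230; τ=−ln(0.9566)/1.230=0.036 → t=1.641 > T=1.63: stop.
G first becomes ≥ 21 when it reaches 21 at the event at t=1.511.

Threshold first reached at t = 1.511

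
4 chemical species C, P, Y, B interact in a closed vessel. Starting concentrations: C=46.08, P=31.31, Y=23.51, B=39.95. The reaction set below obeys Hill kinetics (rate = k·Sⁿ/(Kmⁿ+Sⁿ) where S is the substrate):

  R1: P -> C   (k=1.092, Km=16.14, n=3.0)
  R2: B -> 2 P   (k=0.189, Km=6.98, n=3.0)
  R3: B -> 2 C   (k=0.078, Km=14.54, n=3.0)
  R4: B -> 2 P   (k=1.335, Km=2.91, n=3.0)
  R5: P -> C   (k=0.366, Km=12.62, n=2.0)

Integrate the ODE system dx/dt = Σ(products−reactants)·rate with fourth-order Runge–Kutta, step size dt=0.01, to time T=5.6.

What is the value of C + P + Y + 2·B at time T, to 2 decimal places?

Value at T = 180.80

Check how each reaction changes W = C + P + Y + 2·B (weight of products minus weight of reactants):
R1: P -> C: (1·1) − (1·1) = 1 − 1 = 0
R2: B -> 2 P: (1·2) − (2·1) = 2 − 2 = 0
R3: B -> 2 C: (1·2) − (2·1) = 2 − 2 = 0
R4: B -> 2 P: (1·2) − (2·1) = 2 − 2 = 0
R5: P -> C: (1·1) − (1·1) = 1 − 1 = 0
Every reaction leaves W unchanged, so W is conserved and no simulation is needed: W(T) = W(0) = 46.08 + 31.31 + 23.51 + 2·39.95 = 180.80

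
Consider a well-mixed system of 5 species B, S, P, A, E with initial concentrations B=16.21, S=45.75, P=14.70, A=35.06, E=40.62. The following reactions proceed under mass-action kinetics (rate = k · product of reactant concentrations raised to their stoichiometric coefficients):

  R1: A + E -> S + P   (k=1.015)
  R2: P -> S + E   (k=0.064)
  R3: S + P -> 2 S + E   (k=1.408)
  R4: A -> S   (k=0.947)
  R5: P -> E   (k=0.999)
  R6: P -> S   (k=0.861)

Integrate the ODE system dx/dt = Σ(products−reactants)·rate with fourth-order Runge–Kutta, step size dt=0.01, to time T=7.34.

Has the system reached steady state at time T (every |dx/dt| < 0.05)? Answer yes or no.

Steady state at T: yes

RK4 with dt=0.01: 734 steps to T=7.34. Trajectory (selected grid times):
t=0.00: B=16.21 S=45.75 P=14.70 A=35.06 E=40.62
t=0.82: B=16.21 S=129.44 P=0.00 A=0.00 E=54.96
t=1.63: B=16.21 S=129.44 P=0.00 A=0.00 E=54.96
t=2.45: B=16.21 S=129.44 P=0.00 A=0.00 E=54.96
t=3.26: B=16.21 S=129.44 P=0.00 A=0.00 E=54.96
t=4.08: B=16.21 S=129.44 P=0.00 A=0.00 E=54.96
t=4.89: B=16.21 S=129.44 P=0.00 A=0.00 E=54.96
t=5.71: B=16.21 S=129.44 P=0.00 A=0.00 E=54.96
t=6.52: B=16.21 S=129.44 P=0.00 A=0.00 E=54.96
t=7.34: B=16.21 S=129.44 P=0.00 A=0.00 E=54.96
Rates at T: R1=0.0000, R2=0.0000, R3=0.0000, R4=0.0000, R5=0.0000, R6=0.0000
dx/dt at T (Σ net stoichiometry × rate): B=+0.0000, S=+0.0000, P=-0.0000, A=-0.0000, E=+0.0000
Largest |dx/dt| is |+0.0000| (S) < 0.05 → steady.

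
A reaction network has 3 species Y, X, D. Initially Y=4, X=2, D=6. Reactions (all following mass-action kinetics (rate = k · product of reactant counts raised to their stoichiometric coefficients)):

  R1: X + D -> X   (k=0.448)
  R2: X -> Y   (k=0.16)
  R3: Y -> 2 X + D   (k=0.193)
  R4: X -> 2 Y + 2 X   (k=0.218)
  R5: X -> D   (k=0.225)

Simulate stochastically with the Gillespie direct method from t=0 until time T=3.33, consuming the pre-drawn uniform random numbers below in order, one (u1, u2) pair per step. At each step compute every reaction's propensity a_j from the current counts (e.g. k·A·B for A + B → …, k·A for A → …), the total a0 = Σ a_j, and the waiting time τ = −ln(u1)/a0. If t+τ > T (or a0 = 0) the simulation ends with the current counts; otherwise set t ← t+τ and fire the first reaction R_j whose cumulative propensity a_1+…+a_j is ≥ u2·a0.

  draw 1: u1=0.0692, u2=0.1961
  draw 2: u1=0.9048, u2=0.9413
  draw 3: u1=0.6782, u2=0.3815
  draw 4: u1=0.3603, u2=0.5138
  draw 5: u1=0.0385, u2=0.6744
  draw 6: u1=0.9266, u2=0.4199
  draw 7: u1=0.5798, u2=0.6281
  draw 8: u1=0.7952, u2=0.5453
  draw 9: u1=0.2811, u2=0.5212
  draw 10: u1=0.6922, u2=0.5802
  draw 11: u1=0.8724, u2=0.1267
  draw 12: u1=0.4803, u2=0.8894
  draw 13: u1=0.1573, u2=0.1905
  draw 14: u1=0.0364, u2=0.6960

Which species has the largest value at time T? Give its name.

t=0.000: Y=4 X=2 D=6
Draw 1: a1=5.376, a2=0.320, a3=0.772, a4=0.436, a5=0.450, a0=7.354; τ=−ln(0.0692)/7.354=0.363 → t=0.363; u2·a0=0.1961·7.354=1.442 ≤ a1=5.376 → R1 fires; Y=4 X=2 D=5
Draw 2: a1=4.480, a2=0.320, a3=0.772, a4=0.436, a5=0.450, a0=6.458; τ=−ln(0.9048)/6.458=0.015 → t=0.379; u2·a0=0.9413·6.458=6.079; a1+…+a4=6.008 < 6.079 ≤ a1+…+a5=6.458 → R5 fires; Y=4 X=1 D=6
Draw 3: a1=2.688, a2=0.160, a3=0.772, a4=0.218, a5=0.225, a0=4.063; τ=−ln(0.6782)/4.063=0.096 → t=0.474; u2·a0=0.3815·4.063=1.550 ≤ a1=2.688 → R1 fires; Y=4 X=1 D=5
Draw 4: a1=2.240, a2=0.160, a3=0.772, a4=0.218, a5=0.225, a0=3.615; τ=−ln(0.3603)/3.615=0.282 → t=0.757; u2·a0=0.5138·3.615=1.857 ≤ a1=2.240 → R1 fires; Y=4 X=1 D=4
Draw 5: a1=1.792, a2=0.160, a3=0.772, a4=0.218, a5=0.225, a0=3.167; τ=−ln(0.0385)/3.167=1.028 → t=1.785; u2·a0=0.6744·3.167=2.136; a1+a2=1.952 < 2.136 ≤ a1+…+a3=2.724 → R3 fires; Y=3 X=3 D=5
Draw 6: a1=6.720, a2=0.480, a3=0.579, a4=0.654, a5=0.675, a0=9.108; τ=−ln(0.9266)/9.108=0.008 → t=1.793; u2·a0=0.4199·9.108=3.824 ≤ a1=6.720 → R1 fires; Y=3 X=3 D=4
Draw 7: a1=5.376, a2=0.480, a3=0.579, a4=0.654, a5=0.675, a0=7.764; τ=−ln(0.5798)/7.764=0.070 → t=1.864; u2·a0=0.6281·7.764=4.877 ≤ a1=5.376 → R1 fires; Y=3 X=3 D=3
Draw 8: a1=4.032, a2=0.480, a3=0.579, a4=0.654, a5=0.675, a0=6.420; τ=−ln(0.7952)/6.420=0.036 → t=1.899; u2·a0=0.5453·6.420=3.501 ≤ a1=4.032 → R1 fires; Y=3 X=3 D=2
Draw 9: a1=2.688, a2=0.480, a3=0.579, a4=0.654, a5=0.675, a0=5.076; τ=−ln(0.2811)/5.076=0.250 → t=2.149; u2·a0=0.5212·5.076=2.646 ≤ a1=2.688 → R1 fires; Y=3 X=3 D=1
Draw 10: a1=1.344, a2=0.480, a3=0.579, a4=0.654, a5=0.675, a0=3.732; τ=−ln(0.6922)/3.732=0.099 → t=2.248; u2·a0=0.5802·3.732=2.165; a1+a2=1.824 < 2.165 ≤ a1+…+a3=2.403 → R3 fires; Y=2 X=5 D=2
Draw 11: a1=4.480, a2=0.800, a3=0.386, a4=1.090, a5=1.125, a0=7.881; τ=−ln(0.8724)/7.881=0.017 → t=2.265; u2·a0=0.1267·7.881=0.999 ≤ a1=4.480 → R1 fires; Y=2 X=5 D=1
Draw 12: a1=2.240, a2=0.800, a3=0.386, a4=1.090, a5=1.125, a0=5.641; τ=−ln(0.4803)/5.641=0.130 → t=2.395; u2·a0=0.8894·5.641=5.017; a1+…+a4=4.516 < 5.017 ≤ a1+…+a5=5.641 → R5 fires; Y=2 X=4 D=2
Draw 13: a1=3.584, a2=0.640, a3=0.386, a4=0.872, a5=0.900, a0=6.382; τ=−ln(0.1573)/6.382=0.290 → t=2.685; u2·a0=0.1905·6.382=1.216 ≤ a1=3.584 → R1 fires; Y=2 X=4 D=1
Draw 14: a1=1.792, a2=0.640, a3=0.386, a4=0.872, a5=0.900, a0=4.590; τ=−ln(0.0364)/4.590=0.722 → t=3.407 > T=3.33: stop.
At T=3.33: Y=2 X=4 D=1; the largest is X.

Dominant species at T: X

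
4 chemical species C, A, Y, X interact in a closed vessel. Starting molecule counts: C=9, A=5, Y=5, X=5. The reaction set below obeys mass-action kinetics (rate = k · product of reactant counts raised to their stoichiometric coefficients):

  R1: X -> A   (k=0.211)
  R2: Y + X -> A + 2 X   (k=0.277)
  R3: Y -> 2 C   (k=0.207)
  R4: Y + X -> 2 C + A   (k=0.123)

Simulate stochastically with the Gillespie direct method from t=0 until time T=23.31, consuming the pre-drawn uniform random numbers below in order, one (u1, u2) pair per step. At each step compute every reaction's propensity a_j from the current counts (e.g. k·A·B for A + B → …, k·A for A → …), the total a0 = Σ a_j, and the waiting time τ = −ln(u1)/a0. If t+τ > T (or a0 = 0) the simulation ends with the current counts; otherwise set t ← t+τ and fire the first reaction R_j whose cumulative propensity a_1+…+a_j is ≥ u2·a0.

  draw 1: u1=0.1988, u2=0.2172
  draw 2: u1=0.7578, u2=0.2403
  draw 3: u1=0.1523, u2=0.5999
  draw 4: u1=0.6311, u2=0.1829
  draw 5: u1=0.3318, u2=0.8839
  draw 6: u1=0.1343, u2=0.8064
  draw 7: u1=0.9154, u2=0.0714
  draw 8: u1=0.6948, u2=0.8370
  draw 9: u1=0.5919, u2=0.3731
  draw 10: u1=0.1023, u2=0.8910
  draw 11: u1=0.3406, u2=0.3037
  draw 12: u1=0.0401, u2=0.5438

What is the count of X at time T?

t=0.000: C=9 A=5 Y=5 X=5
Draw 1: a1=1.055, a2=6.925, a3=1.035, a4=3.075, a0=12.090; τ=−ln(0.1988)/12.090=0.134 → t=0.134; u2·a0=0.2172·12.090=2.626; a1=1.055 < 2.626 ≤ a1+a2=7.980 → R2 fires; C=9 A=6 Y=4 X=6
Draw 2: a1=1.266, a2=6.648, a3=0.828, a4=2.952, a0=11.694; τ=−ln(0.7578)/11.694=0.024 → t=0.157; u2·a0=0.2403·11.694=2.810; a1=1.266 < 2.810 ≤ a1+a2=7.914 → R2 fires; C=9 A=7 Y=3 X=7
Draw 3: a1=1.477, a2=5.817, a3=0.621, a4=2.583, a0=10.498; τ=−ln(0.1523)/10.498=0.179 → t=0.337; u2·a0=0.5999·10.498=6.298; a1=1.477 < 6.298 ≤ a1+a2=7.294 → R2 fires; C=9 A=8 Y=2 X=8
Draw 4: a1=1.688, a2=4.432, a3=0.414, a4=1.968, a0=8.502; τ=−ln(0.6311)/8.502=0.054 → t=0.391; u2·a0=0.1829·8.502=1.555 ≤ a1=1.688 → R1 fires; C=9 A=9 Y=2 X=7
Draw 5: a1=1.477, a2=3.878, a3=0.414, a4=1.722, a0=7.491; τ=−ln(0.3318)/7.491=0.147 → t=0.538; u2·a0=0.8839·7.491=6.621; a1+…+a3=5.769 < 6.621 ≤ a1+…+a4=7.491 → R4 fires; C=11 A=10 Y=1 X=6
Draw 6: a1=1.266, a2=1.662, a3=0.207, a4=0.738, a0=3.873; τ=−ln(0.1343)/3.873=0.518 → t=1.056; u2·a0=0.8064·3.873=3.123; a1+a2=2.928 < 3.123 ≤ a1+…+a3=3.135 → R3 fires; C=13 A=10 Y=0 X=6
Draw 7: a1=1.266, a2=0.000, a3=0.000, a4=0.000, a0=1.266; τ=−ln(0.9154)/1.266=0.070 → t=1.126; u2·a0=0.0714·1.266=0.090 ≤ a1=1.266 → R1 fires; C=13 A=11 Y=0 X=5
Draw 8: a1=1.055, a2=0.000, a3=0.000, a4=0.000, a0=1.055; τ=−ln(0.6948)/1.055=0.345 → t=1.471; u2·a0=0.8370·1.055=0.883 ≤ a1=1.055 → R1 fires; C=13 A=12 Y=0 X=4
Draw 9: a1=0.844, a2=0.000, a3=0.000, a4=0.000, a0=0.844; τ=−ln(0.5919)/0.844=0.621 → t=2.093; u2·a0=0.3731·0.844=0.315 ≤ a1=0.844 → R1 fires; C=13 A=13 Y=0 X=3
Draw 10: a1=0.633, a2=0.000, a3=0.000, a4=0.000, a0=0.633; τ=−ln(0.1023)/0.633=3.602 → t=5.694; u2·a0=0.8910·0.633=0.564 ≤ a1=0.633 → R1 fires; C=13 A=14 Y=0 X=2
Draw 11: a1=0.422, a2=0.000, a3=0.000, a4=0.000, a0=0.422; τ=−ln(0.3406)/0.422=2.552 → t=8.247; u2·a0=0.3037·0.422=0.128 ≤ a1=0.422 → R1 fires; C=13 A=15 Y=0 X=1
Draw 12: a1=0.211, a2=0.000, a3=0.000, a4=0.000, a0=0.211; τ=−ln(0.0401)/0.211=15.244 → t=23.490 > T=23.31: stop.
Read off X at T=23.31: 1

X at T = 1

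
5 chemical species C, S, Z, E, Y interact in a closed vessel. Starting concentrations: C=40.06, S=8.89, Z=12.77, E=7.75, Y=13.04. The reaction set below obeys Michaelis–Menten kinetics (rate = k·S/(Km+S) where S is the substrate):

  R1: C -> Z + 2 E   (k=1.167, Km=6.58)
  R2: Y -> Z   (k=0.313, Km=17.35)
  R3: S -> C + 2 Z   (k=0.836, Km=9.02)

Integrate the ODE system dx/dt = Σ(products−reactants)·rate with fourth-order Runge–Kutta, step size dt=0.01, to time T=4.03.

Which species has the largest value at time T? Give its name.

RK4 with dt=0.01: 403 steps to T=4.03. Trajectory (selected grid times):
t=0.00: C=40.06 S=8.89 Z=12.77 E=7.75 Y=13.04
t=0.45: C=39.79 S=8.70 Z=13.65 E=8.65 Y=12.98
t=0.90: C=39.53 S=8.52 Z=14.53 E=9.55 Y=12.92
t=1.34: C=39.27 S=8.34 Z=15.38 E=10.43 Y=12.86
t=1.79: C=39.00 S=8.16 Z=16.25 E=11.33 Y=12.80
t=2.24: C=38.72 S=7.99 Z=17.12 E=12.23 Y=12.74
t=2.69: C=38.45 S=7.81 Z=17.98 E=13.13 Y=12.68
t=3.13: C=38.18 S=7.64 Z=18.81 E=14.00 Y=12.62
t=3.58: C=37.91 S=7.47 Z=19.66 E=14.90 Y=12.56
t=4.03: C=37.63 S=7.30 Z=20.51 E=15.79 Y=12.51
At T=4.03: C=37.63 S=7.30 Z=20.51 E=15.79 Y=12.51; the largest is C.

Dominant species at T: C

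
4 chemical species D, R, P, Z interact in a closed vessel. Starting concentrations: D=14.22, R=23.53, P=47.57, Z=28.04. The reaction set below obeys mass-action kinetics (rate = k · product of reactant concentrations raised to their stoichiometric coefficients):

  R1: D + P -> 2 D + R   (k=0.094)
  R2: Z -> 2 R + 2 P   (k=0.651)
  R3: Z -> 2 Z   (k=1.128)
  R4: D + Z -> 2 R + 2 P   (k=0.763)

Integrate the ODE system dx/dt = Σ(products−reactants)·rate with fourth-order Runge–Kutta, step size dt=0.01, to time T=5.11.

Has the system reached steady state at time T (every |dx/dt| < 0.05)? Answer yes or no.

Steady state at T: yes

RK4 with dt=0.01: 511 steps to T=5.11. Trajectory (selected grid times):
t=0.00: D=14.22 R=23.53 P=47.57 Z=28.04
t=0.57: D=12.19 R=114.18 P=85.56 Z=2.46
t=1.14: D=96.63 R=206.50 P=3.89 Z=0.00
t=1.70: D=100.51 R=210.37 P=0.02 Z=0.00
t=2.27: D=100.53 R=210.39 P=0.00 Z=0.00
t=2.84: D=100.53 R=210.39 P=0.00 Z=0.00
t=3.41: D=100.53 R=210.39 P=0.00 Z=0.00
t=3.97: D=100.53 R=210.39 P=0.00 Z=0.00
t=4.54: D=100.53 R=210.39 P=0.00 Z=0.00
t=5.11: D=100.53 R=210.39 P=0.00 Z=0.00
Rates at T: R1=0.0000, R2=0.0000, R3=0.0000, R4=0.0000
dx/dt at T (Σ net stoichiometry × rate): D=+0.0000, R=+0.0000, P=-0.0000, Z=-0.0000
Largest |dx/dt| is |+0.0000| (D) < 0.05 → steady.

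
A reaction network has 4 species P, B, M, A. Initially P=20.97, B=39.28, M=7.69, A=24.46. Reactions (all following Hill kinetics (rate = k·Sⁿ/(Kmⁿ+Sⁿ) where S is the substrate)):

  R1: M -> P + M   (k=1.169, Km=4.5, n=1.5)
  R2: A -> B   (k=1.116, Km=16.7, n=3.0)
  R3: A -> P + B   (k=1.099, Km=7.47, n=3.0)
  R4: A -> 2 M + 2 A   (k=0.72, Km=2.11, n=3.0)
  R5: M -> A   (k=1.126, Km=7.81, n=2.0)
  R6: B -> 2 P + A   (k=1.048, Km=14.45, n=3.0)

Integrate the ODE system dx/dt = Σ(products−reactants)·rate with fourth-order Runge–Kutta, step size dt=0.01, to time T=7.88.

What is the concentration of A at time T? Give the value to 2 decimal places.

RK4 with dt=0.01: 788 steps to T=7.88. Trajectory (selected grid times):
t=0.00: P=20.97 B=39.28 M=7.69 A=24.46
t=0.88: P=24.40 B=40.09 M=8.44 A=24.80
t=1.75: P=27.82 B=40.90 M=9.15 A=25.16
t=2.63: P=31.30 B=41.72 M=9.82 A=25.56
t=3.50: P=34.77 B=42.54 M=10.46 A=25.98
t=4.38: P=38.31 B=43.38 M=11.08 A=26.43
t=5.25: P=41.82 B=44.21 M=11.67 A=26.89
t=6.13: P=45.38 B=45.06 M=12.24 A=27.36
t=7.00: P=48.92 B=45.91 M=12.79 A=27.85
t=7.88: P=52.52 B=46.78 M=13.32 A=28.34
Read off A at T=7.88: 28.34

A at T = 28.34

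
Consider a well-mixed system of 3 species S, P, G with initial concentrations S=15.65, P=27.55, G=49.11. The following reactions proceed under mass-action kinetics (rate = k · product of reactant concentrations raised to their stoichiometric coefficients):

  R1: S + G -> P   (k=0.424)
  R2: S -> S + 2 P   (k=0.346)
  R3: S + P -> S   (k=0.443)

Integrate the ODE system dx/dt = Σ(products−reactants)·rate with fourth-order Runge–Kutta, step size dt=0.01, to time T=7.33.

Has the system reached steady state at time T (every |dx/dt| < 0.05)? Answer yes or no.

Steady state at T: yes

RK4 with dt=0.01: 733 steps to T=7.33. Trajectory (selected grid times):
t=0.00: S=15.65 P=27.55 G=49.11
t=0.81: S=0.00 P=31.70 G=33.46
t=1.63: S=0.00 P=31.70 G=33.46
t=2.44: S=0.00 P=31.70 G=33.46
t=3.26: S=0.00 P=31.70 G=33.46
t=4.07: S=0.00 P=31.70 G=33.46
t=4.89: S=0.00 P=31.70 G=33.46
t=5.70: S=0.00 P=31.70 G=33.46
t=6.52: S=0.00 P=31.70 G=33.46
t=7.33: S=0.00 P=31.70 G=33.46
Rates at T: R1=0.0000, R2=0.0000, R3=0.0000
dx/dt at T (Σ net stoichiometry × rate): S=-0.0000, P=+0.0000, G=-0.0000
Largest |dx/dt| is |-0.0000| (S) < 0.05 → steady.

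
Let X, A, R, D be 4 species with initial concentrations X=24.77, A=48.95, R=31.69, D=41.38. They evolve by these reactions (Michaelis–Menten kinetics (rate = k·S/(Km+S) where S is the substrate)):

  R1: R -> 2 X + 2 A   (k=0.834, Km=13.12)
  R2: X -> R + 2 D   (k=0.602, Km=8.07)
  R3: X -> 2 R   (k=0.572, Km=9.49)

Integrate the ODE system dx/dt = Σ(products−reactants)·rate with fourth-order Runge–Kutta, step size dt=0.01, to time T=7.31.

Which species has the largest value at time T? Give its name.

Dominant species at T: A

RK4 with dt=0.01: 731 steps to T=7.31. Trajectory (selected grid times):
t=0.00: X=24.77 A=48.95 R=31.69 D=41.38
t=0.81: X=25.02 A=49.91 R=32.25 D=42.12
t=1.62: X=25.28 A=50.87 R=32.81 D=42.85
t=2.44: X=25.54 A=51.85 R=33.38 D=43.60
t=3.25: X=25.81 A=52.82 R=33.94 D=44.35
t=4.06: X=26.07 A=53.80 R=34.50 D=45.09
t=4.87: X=26.34 A=54.78 R=35.06 D=45.84
t=5.69: X=26.62 A=55.78 R=35.63 D=46.59
t=6.50: X=26.89 A=56.77 R=36.20 D=47.34
t=7.31: X=27.16 A=57.76 R=36.76 D=48.09
At T=7.31: X=27.16 A=57.76 R=36.76 D=48.09; the largest is A.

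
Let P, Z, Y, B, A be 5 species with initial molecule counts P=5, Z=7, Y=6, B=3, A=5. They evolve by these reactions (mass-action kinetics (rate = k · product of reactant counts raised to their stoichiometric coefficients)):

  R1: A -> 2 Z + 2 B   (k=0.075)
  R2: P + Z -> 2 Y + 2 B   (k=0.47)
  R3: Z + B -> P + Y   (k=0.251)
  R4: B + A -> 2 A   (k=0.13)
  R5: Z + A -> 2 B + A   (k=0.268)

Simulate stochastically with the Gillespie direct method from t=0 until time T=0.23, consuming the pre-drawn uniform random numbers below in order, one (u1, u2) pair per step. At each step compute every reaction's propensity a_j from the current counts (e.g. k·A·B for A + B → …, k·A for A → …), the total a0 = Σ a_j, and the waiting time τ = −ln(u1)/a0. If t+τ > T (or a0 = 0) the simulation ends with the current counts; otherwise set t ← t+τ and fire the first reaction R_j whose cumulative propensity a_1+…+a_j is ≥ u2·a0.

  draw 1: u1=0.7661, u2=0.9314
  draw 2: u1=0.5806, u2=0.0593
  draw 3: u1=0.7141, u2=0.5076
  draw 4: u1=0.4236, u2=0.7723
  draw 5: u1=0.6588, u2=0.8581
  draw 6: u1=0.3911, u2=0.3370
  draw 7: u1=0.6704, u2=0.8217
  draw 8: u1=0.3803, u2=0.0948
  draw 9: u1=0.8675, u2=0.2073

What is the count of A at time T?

A at T = 6

t=0.000: P=5 Z=7 Y=6 B=3 A=5
Draw 1: a1=0.375, a2=16.450, a3=5.271, a4=1.950, a5=9.380, a0=33.426; τ=−ln(0.7661)/33.426=0.008 → t=0.008; u2·a0=0.9314·33.426=31.133; a1+…+a4=24.046 < 31.133 ≤ a1+…+a5=33.426 → R5 fires; P=5 Z=6 Y=6 B=5 A=5
Draw 2: a1=0.375, a2=14.100, a3=7.530, a4=3.250, a5=8.040, a0=33.295; τ=−ln(0.5806)/33.295=0.016 → t=0.024; u2·a0=0.0593·33.295=1.974; a1=0.375 < 1.974 ≤ a1+a2=14.475 → R2 fires; P=4 Z=5 Y=8 B=7 A=5
Draw 3: a1=0.375, a2=9.400, a3=8.785, a4=4.550, a5=6.700, a0=29.810; τ=−ln(0.7141)/29.810=0.011 → t=0.036; u2·a0=0.5076·29.810=15.132; a1+a2=9.775 < 15.132 ≤ a1+…+a3=18.560 → R3 fires; P=5 Z=4 Y=9 B=6 A=5
Draw 4: a1=0.375, a2=9.400, a3=6.024, a4=3.900, a5=5.360, a0=25.059; τ=−ln(0.4236)/25.059=0.034 → t=0.070; u2·a0=0.7723·25.059=19.353; a1+…+a3=15.799 < 19.353 ≤ a1+…+a4=19.699 → R4 fires; P=5 Z=4 Y=9 B=5 A=6
Draw 5: a1=0.450, a2=9.400, a3=5.020, a4=3.900, a5=6.432, a0=25.202; τ=−ln(0.6588)/25.202=0.017 → t=0.086; u2·a0=0.8581·25.202=21.626; a1+…+a4=18.770 < 21.626 ≤ a1+…+a5=25.202 → R5 fires; P=5 Z=3 Y=9 B=7 A=6
Draw 6: a1=0.450, a2=7.050, a3=5.271, a4=5.460, a5=4.824, a0=23.055; τ=−ln(0.3911)/23.055=0.041 → t=0.127; u2·a0=0.3370·23.055=7.770; a1+a2=7.500 < 7.770 ≤ a1+…+a3=12.771 → R3 fires; P=6 Z=2 Y=10 B=6 A=6
Draw 7: a1=0.450, a2=5.640, a3=3.012, a4=4.680, a5=3.216, a0=16.998; τ=−ln(0.6704)/16.998=0.024 → t=0.151; u2·a0=0.8217·16.998=13.967; a1+…+a4=13.782 < 13.967 ≤ a1+…+a5=16.998 → R5 fires; P=6 Z=1 Y=10 B=8 A=6
Draw 8: a1=0.450, a2=2.820, a3=2.008, a4=6.240, a5=1.608, a0=13.126; τ=−ln(0.3803)/13.126=0.074 → t=0.224; u2·a0=0.0948·13.126=1.244; a1=0.450 < 1.244 ≤ a1+a2=3.270 → R2 fires; P=5 Z=0 Y=12 B=10 A=6
Draw 9: a1=0.450, a2=0.000, a3=0.000, a4=7.800, a5=0.000, a0=8.250; τ=−ln(0.8675)/8.250=0.017 → t=0.242 > T=0.23: stop.
Read off A at T=0.23: 6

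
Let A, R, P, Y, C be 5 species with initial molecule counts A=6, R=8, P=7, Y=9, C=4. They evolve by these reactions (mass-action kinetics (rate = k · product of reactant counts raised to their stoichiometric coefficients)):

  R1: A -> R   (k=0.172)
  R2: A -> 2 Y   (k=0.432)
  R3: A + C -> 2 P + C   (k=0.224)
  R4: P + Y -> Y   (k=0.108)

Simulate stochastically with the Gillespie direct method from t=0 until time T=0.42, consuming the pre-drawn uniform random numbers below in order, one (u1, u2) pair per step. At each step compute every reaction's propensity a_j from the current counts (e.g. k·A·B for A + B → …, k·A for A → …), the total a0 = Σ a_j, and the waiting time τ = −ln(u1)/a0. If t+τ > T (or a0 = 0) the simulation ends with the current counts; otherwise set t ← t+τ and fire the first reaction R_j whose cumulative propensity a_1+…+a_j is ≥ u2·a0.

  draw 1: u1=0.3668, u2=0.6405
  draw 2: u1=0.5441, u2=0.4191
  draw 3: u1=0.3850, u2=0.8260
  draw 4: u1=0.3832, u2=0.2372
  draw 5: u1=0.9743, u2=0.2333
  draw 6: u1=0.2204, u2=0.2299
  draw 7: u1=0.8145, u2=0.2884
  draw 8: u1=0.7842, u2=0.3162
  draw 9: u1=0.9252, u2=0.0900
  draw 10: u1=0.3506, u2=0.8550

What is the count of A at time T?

t=0.000: A=6 R=8 P=7 Y=9 C=4
Draw 1: a1=1.032, a2=2.592, a3=5.376, a4=6.804, a0=15.804; τ=−ln(0.3668)/15.804=0.063 → t=0.063; u2·a0=0.6405·15.804=10.122; a1+…+a3=9.000 < 10.122 ≤ a1+…+a4=15.804 → R4 fires; A=6 R=8 P=6 Y=9 C=4
Draw 2: a1=1.032, a2=2.592, a3=5.376, a4=5.832, a0=14.832; τ=−ln(0.5441)/14.832=0.041 → t=0.104; u2·a0=0.4191·14.832=6.216; a1+a2=3.624 < 6.216 ≤ a1+…+a3=9.000 → R3 fires; A=5 R=8 P=8 Y=9 C=4
Draw 3: a1=0.860, a2=2.160, a3=4.480, a4=7.776, a0=15.276; τ=−ln(0.3850)/15.276=0.062 → t=0.167; u2·a0=0.8260·15.276=12.618; a1+…+a3=7.500 < 12.618 ≤ a1+…+a4=15.276 → R4 fires; A=5 R=8 P=7 Y=9 C=4
Draw 4: a1=0.860, a2=2.160, a3=4.480, a4=6.804, a0=14.304; τ=−ln(0.3832)/14.304=0.067 → t=0.234; u2·a0=0.2372·14.304=3.393; a1+a2=3.020 < 3.393 ≤ a1+…+a3=7.500 → R3 fires; A=4 R=8 P=9 Y=9 C=4
Draw 5: a1=0.688, a2=1.728, a3=3.584, a4=8.748, a0=14.748; τ=−ln(0.9743)/14.748=0.002 → t=0.236; u2·a0=0.2333·14.748=3.441; a1+a2=2.416 < 3.441 ≤ a1+…+a3=6.000 → R3 fires; A=3 R=8 P=11 Y=9 C=4
Draw 6: a1=0.516, a2=1.296, a3=2.688, a4=10.692, a0=15.192; τ=−ln(0.2204)/15.192=0.100 → t=0.335; u2·a0=0.2299·15.192=3.493; a1+a2=1.812 < 3.493 ≤ a1+…+a3=4.500 → R3 fires; A=2 R=8 P=13 Y=9 C=4
Draw 7: a1=0.344, a2=0.864, a3=1.792, a4=12.636, a0=15.636; τ=−ln(0.8145)/15.636=0.013 → t=0.348; u2·a0=0.2884·15.636=4.509; a1+…+a3=3.000 < 4.509 ≤ a1+…+a4=15.636 → R4 fires; A=2 R=8 P=12 Y=9 C=4
Draw 8: a1=0.344, a2=0.864, a3=1.792, a4=11.664, a0=14.664; τ=−ln(0.7842)/14.664=0.017 → t=0.365; u2·a0=0.3162·14.664=4.637; a1+…+a3=3.000 < 4.637 ≤ a1+…+a4=14.664 → R4 fires; A=2 R=8 P=11 Y=9 C=4
Draw 9: a1=0.344, a2=0.864, a3=1.792, a4=10.692, a0=13.692; τ=−ln(0.9252)/13.692=0.006 → t=0.371; u2·a0=0.0900·13.692=1.232; a1+a2=1.208 < 1.232 ≤ a1+…+a3=3.000 → R3 fires; A=1 R=8 P=13 Y=9 C=4
Draw 10: a1=0.172, a2=0.432, a3=0.896, a4=12.636, a0=14.136; τ=−ln(0.3506)/14.136=0.074 → t=0.445 > T=0.42: stop.
Read off A at T=0.42: 1

A at T = 1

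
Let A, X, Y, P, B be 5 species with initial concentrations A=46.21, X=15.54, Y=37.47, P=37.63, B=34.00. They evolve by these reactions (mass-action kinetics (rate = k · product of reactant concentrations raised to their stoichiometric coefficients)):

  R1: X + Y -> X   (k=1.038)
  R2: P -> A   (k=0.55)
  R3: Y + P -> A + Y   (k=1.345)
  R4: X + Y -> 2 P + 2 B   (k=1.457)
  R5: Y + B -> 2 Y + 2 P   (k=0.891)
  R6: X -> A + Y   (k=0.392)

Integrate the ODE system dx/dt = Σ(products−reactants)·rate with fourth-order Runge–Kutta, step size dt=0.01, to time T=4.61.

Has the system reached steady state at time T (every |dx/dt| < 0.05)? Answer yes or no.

RK4 with dt=0.01: 461 steps to T=4.61. Trajectory (selected grid times):
t=0.00: A=46.21 X=15.54 Y=37.47 P=37.63 B=34.00
t=0.51: A=244.58 X=0.00 Y=76.01 P=0.00 B=0.00
t=1.02: A=244.58 X=0.00 Y=76.01 P=0.00 B=0.00
t=1.54: A=244.58 X=0.00 Y=76.01 P=0.00 B=0.00
t=2.05: A=244.58 X=0.00 Y=76.01 P=0.00 B=0.00
t=2.56: A=244.58 X=0.00 Y=76.01 P=0.00 B=0.00
t=3.07: A=244.58 X=0.00 Y=76.01 P=0.00 B=0.00
t=3.59: A=244.58 X=0.00 Y=76.01 P=0.00 B=0.00
t=4.10: A=244.58 X=0.00 Y=76.01 P=0.00 B=0.00
t=4.61: A=244.58 X=0.00 Y=76.01 P=0.00 B=0.00
Rates at T: R1=0.0000, R2=0.0000, R3=0.0000, R4=0.0000, R5=0.0000, R6=0.0000
dx/dt at T (Σ net stoichiometry × rate): A=+0.0000, X=-0.0000, Y=+0.0000, P=-0.0000, B=-0.0000
Largest |dx/dt| is |+0.0000| (A) < 0.05 → steady.

Steady state at T: yes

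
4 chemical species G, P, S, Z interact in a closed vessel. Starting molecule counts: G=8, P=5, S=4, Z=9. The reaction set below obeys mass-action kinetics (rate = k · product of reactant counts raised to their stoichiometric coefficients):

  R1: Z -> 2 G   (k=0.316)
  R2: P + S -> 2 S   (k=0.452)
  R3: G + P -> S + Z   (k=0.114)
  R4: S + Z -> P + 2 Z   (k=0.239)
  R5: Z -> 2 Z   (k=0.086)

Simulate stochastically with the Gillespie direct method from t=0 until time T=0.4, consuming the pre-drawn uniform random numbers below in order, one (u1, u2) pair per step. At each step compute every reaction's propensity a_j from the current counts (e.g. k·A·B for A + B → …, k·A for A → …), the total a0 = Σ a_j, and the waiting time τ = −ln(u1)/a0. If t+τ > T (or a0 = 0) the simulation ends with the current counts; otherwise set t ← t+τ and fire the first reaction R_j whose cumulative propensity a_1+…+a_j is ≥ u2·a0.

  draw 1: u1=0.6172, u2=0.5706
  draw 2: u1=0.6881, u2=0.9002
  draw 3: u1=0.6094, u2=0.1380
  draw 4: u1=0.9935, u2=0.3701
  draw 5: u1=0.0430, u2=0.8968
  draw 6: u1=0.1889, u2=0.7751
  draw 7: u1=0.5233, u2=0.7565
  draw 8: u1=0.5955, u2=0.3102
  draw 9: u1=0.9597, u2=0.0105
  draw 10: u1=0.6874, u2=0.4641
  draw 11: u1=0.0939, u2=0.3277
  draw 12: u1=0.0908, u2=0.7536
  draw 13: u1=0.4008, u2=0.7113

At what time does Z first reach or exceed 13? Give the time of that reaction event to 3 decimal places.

Threshold first reached at t = 0.205

t=0.000: G=8 P=5 S=4 Z=9
Draw 1: a1=2.844, a2=9.040, a3=4.560, a4=8.604, a5=0.774, a0=25.822; τ=−ln(0.6172)/25.822=0.019 → t=0.019; u2·a0=0.5706·25.822=14.734; a1+a2=11.884 < 14.734 ≤ a1+…+a3=16.444 → R3 fires; G=7 P=4 S=5 Z=10
Draw 2: a1=3.160, a2=9.040, a3=3.192, a4=11.950, a5=0.860, a0=28.202; τ=−ln(0.6881)/28.202=0.013 → t=0.032; u2·a0=0.9002·28.202=25.387; a1+…+a3=15.392 < 25.387 ≤ a1+…+a4=27.342 → R4 fires; G=7 P=5 S=4 Z=11
Draw 3: a1=3.476, a2=9.040, a3=3.990, a4=10.516, a5=0.946, a0=27.968; τ=−ln(0.6094)/27.968=0.018 → t=0.050; u2·a0=0.1380·27.968=3.860; a1=3.476 < 3.860 ≤ a1+a2=12.516 → R2 fires; G=7 P=4 S=5 Z=11
Draw 4: a1=3.476, a2=9.040, a3=3.192, a4=13.145, a5=0.946, a0=29.799; τ=−ln(0.9935)/29.799=0.000 → t=0.050; u2·a0=0.3701·29.799=11.029; a1=3.476 < 11.029 ≤ a1+a2=12.516 → R2 fires; G=7 P=3 S=6 Z=11
Draw 5: a1=3.476, a2=8.136, a3=2.394, a4=15.774, a5=0.946, a0=30.726; τ=−ln(0.0430)/30.726=0.102 → t=0.152; u2·a0=0.8968·30.726=27.555; a1+…+a3=14.006 < 27.555 ≤ a1+…+a4=29.780 → R4 fires; G=7 P=4 S=5 Z=12
Draw 6: a1=3.792, a2=9.040, a3=3.192, a4=14.340, a5=1.032, a0=31.396; τ=−ln(0.1889)/31.396=0.053 → t=0.205; u2·a0=0.7751·31.396=24.335; a1+…+a3=16.024 < 24.335 ≤ a1+…+a4=30.364 → R4 fires; G=7 P=5 S=4 Z=13
Draw 7: a1=4.108, a2=9.040, a3=3.990, a4=12.428, a5=1.118, a0=30.684; τ=−ln(0.5233)/30.684=0.021 → t=0.226; u2·a0=0.7565·30.684=23.212; a1+…+a3=17.138 < 23.212 ≤ a1+…+a4=29.566 → R4 fires; G=7 P=6 S=3 Z=14
Draw 8: a1=4.424, a2=8.136, a3=4.788, a4=10.038, a5=1.204, a0=28.590; τ=−ln(0.5955)/28.590=0.018 → t=0.245; u2·a0=0.3102·28.590=8.869; a1=4.424 < 8.869 ≤ a1+a2=12.560 → R2 fires; G=7 P=5 S=4 Z=14
Draw 9: a1=4.424, a2=9.040, a3=3.990, a4=13.384, a5=1.204, a0=32.042; τ=−ln(0.9597)/32.042=0.001 → t=0.246; u2·a0=0.0105·32.042=0.336 ≤ a1=4.424 → R1 fires; G=9 P=5 S=4 Z=13
Draw 10: a1=4.108, a2=9.040, a3=5.130, a4=12.428, a5=1.118, a0=31.824; τ=−ln(0.6874)/31.824=0.012 → t=0.258; u2·a0=0.4641·31.824=14.770; a1+a2=13.148 < 14.770 ≤ a1+…+a3=18.278 → R3 fires; G=8 P=4 S=5 Z=14
Draw 11: a1=4.424, a2=9.040, a3=3.648, a4=16.730, a5=1.204, a0=35.046; τ=−ln(0.0939)/35.046=0.067 → t=0.325; u2·a0=0.3277·35.046=11.485; a1=4.424 < 11.485 ≤ a1+a2=13.464 → R2 fires; G=8 P=3 S=6 Z=14
Draw 12: a1=4.424, a2=8.136, a3=2.736, a4=20.076, a5=1.204, a0=36.576; τ=−ln(0.0908)/36.576=0.066 → t=0.391; u2·a0=0.7536·36.576=27.564; a1+…+a3=15.296 < 27.564 ≤ a1+…+a4=35.372 → R4 fires; G=8 P=4 S=5 Z=15
Draw 13: a1=4.740, a2=9.040, a3=3.648, a4=17.925, a5=1.290, a0=36.643; τ=−ln(0.4008)/36.643=0.025 → t=0.416 > T=0.4: stop.
Z first becomes ≥ 13 when it reaches 13 at the event at t=0.205.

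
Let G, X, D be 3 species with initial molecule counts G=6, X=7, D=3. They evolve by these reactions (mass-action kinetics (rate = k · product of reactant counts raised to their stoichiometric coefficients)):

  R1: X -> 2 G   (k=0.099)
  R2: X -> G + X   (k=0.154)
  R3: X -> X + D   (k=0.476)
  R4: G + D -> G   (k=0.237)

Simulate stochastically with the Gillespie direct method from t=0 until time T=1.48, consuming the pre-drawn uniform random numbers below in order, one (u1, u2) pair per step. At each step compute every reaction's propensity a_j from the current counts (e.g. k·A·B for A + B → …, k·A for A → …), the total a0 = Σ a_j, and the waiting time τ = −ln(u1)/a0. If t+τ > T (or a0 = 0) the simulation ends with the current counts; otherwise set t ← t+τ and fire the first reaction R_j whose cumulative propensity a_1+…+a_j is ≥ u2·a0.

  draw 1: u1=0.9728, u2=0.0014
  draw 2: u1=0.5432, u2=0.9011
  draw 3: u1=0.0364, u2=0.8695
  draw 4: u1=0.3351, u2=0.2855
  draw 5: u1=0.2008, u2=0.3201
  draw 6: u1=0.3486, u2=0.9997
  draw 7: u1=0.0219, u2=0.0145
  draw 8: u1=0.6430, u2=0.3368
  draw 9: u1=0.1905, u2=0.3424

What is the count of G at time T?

t=0.000: G=6 X=7 D=3
Draw 1: a1=0.693, a2=1.078, a3=3.332, a4=4.266, a0=9.369; τ=−ln(0.9728)/9.369=0.003 → t=0.003; u2·a0=0.0014·9.369=0.013 ≤ a1=0.693 → R1 fires; G=8 X=6 D=3
Draw 2: a1=0.594, a2=0.924, a3=2.856, a4=5.688, a0=10.062; τ=−ln(0.5432)/10.062=0.061 → t=0.064; u2·a0=0.9011·10.062=9.067; a1+…+a3=4.374 < 9.067 ≤ a1+…+a4=10.062 → R4 fires; G=8 X=6 D=2
Draw 3: a1=0.594, a2=0.924, a3=2.856, a4=3.792, a0=8.166; τ=−ln(0.0364)/8.166=0.406 → t=0.469; u2·a0=0.8695·8.166=7.100; a1+…+a3=4.374 < 7.100 ≤ a1+…+a4=8.166 → R4 fires; G=8 X=6 D=1
Draw 4: a1=0.594, a2=0.924, a3=2.856, a4=1.896, a0=6.270; τ=−ln(0.3351)/6.270=0.174 → t=0.644; u2·a0=0.2855·6.270=1.790; a1+a2=1.518 < 1.790 ≤ a1+…+a3=4.374 → R3 fires; G=8 X=6 D=2
Draw 5: a1=0.594, a2=0.924, a3=2.856, a4=3.792, a0=8.166; τ=−ln(0.2008)/8.166=0.197 → t=0.840; u2·a0=0.3201·8.166=2.614; a1+a2=1.518 < 2.614 ≤ a1+…+a3=4.374 → R3 fires; G=8 X=6 D=3
Draw 6: a1=0.594, a2=0.924, a3=2.856, a4=5.688, a0=10.062; τ=−ln(0.3486)/10.062=0.105 → t=0.945; u2·a0=0.9997·10.062=10.059; a1+…+a3=4.374 < 10.059 ≤ a1+…+a4=10.062 → R4 fires; G=8 X=6 D=2
Draw 7: a1=0.594, a2=0.924, a3=2.856, a4=3.792, a0=8.166; τ=−ln(0.0219)/8.166=0.468 → t=1.413; u2·a0=0.0145·8.166=0.118 ≤ a1=0.594 → R1 fires; G=10 X=5 D=2
Draw 8: a1=0.495, a2=0.770, a3=2.380, a4=4.740, a0=8.385; τ=−ln(0.6430)/8.385=0.053 → t=1.466; u2·a0=0.3368·8.385=2.824; a1+a2=1.265 < 2.824 ≤ a1+…+a3=3.645 → R3 fires; G=10 X=5 D=3
Draw 9: a1=0.495, a2=0.770, a3=2.380, a4=7.110, a0=10.755; τ=−ln(0.1905)/10.755=0.154 → t=1.620 > T=1.48: stop.
Read off G at T=1.48: 10

G at T = 10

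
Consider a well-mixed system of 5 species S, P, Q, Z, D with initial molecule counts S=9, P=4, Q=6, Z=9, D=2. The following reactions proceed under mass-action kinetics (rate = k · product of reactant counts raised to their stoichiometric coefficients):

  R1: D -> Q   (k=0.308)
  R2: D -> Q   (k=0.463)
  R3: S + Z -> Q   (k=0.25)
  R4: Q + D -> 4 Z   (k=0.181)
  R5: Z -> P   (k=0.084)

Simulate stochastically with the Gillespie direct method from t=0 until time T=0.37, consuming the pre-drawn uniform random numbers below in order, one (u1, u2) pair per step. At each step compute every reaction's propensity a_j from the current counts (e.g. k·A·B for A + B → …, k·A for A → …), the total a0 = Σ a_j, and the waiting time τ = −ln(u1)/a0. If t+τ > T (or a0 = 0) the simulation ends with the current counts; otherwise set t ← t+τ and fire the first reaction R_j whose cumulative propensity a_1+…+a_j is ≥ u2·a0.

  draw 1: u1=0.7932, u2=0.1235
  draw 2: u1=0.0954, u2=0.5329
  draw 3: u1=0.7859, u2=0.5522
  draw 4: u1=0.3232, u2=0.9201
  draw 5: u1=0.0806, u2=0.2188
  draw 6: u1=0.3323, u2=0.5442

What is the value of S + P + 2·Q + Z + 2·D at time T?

Check how each reaction changes W = S + P + 2·Q + Z + 2·D (weight of products minus weight of reactants):
R1: D -> Q: (2·1) − (2·1) = 2 − 2 = 0
R2: D -> Q: (2·1) − (2·1) = 2 − 2 = 0
R3: S + Z -> Q: (2·1) − (1·1 + 1·1) = 2 − 2 = 0
R4: Q + D -> 4 Z: (1·4) − (2·1 + 2·1) = 4 − 4 = 0
R5: Z -> P: (1·1) − (1·1) = 1 − 1 = 0
Every reaction leaves W unchanged, so W is conserved and no simulation is needed: W(T) = W(0) = 9 + 4 + 2·6 + 9 + 2·2 = 38

Value at T = 38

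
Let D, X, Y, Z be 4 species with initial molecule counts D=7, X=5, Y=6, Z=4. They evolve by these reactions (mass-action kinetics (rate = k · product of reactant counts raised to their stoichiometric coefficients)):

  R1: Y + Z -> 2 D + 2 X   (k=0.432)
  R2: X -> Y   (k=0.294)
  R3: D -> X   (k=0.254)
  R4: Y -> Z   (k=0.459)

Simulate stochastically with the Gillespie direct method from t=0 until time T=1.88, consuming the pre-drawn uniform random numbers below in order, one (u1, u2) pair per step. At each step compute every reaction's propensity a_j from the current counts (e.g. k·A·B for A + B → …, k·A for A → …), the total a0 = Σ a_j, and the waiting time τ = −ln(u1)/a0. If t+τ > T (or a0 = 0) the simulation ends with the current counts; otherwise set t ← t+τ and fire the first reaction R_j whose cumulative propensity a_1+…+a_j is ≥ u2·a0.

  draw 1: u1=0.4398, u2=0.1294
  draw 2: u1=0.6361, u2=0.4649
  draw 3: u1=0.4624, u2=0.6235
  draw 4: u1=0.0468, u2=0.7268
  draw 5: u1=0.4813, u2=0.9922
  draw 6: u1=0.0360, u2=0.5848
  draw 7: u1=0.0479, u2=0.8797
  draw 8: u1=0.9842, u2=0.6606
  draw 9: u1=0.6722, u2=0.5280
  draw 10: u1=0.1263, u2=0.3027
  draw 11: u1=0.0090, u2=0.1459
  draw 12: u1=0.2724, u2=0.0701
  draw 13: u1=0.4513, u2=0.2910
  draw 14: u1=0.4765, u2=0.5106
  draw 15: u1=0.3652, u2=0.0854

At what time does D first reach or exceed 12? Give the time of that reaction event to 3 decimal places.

t=0.000: D=7 X=5 Y=6 Z=4
Draw 1: a1=10.368, a2=1.470, a3=1.778, a4=2.754, a0=16.370; τ=−ln(0.4398)/16.370=0.050 → t=0.050; u2·a0=0.1294·16.370=2.118 ≤ a1=10.368 → R1 fires; D=9 X=7 Y=5 Z=3
Draw 2: a1=6.480, a2=2.058, a3=2.286, a4=2.295, a0=13.119; τ=−ln(0.6361)/13.119=0.034 → t=0.085; u2·a0=0.4649·13.119=6.099 ≤ a1=6.480 → R1 fires; D=11 X=9 Y=4 Z=2
Draw 3: a1=3.456, a2=2.646, a3=2.794, a4=1.836, a0=10.732; τ=−ln(0.4624)/10.732=0.072 → t=0.157; u2·a0=0.6235·10.732=6.691; a1+a2=6.102 < 6.691 ≤ a1+…+a3=8.896 → R3 fires; D=10 X=10 Y=4 Z=2
Draw 4: a1=3.456, a2=2.940, a3=2.540, a4=1.836, a0=10.772; τ=−ln(0.0468)/10.772=0.284 → t=0.441; u2·a0=0.7268·10.772=7.829; a1+a2=6.396 < 7.829 ≤ a1+…+a3=8.936 → R3 fires; D=9 X=11 Y=4 Z=2
Draw 5: a1=3.456, a2=3.234, a3=2.286, a4=1.836, a0=10.812; τ=−ln(0.4813)/10.812=0.068 → t=0.508; u2·a0=0.9922·10.812=10.728; a1+…+a3=8.976 < 10.728 ≤ a1+…+a4=10.812 → R4 fires; D=9 X=11 Y=3 Z=3
Draw 6: a1=3.888, a2=3.234, a3=2.286, a4=1.377, a0=10.785; τ=−ln(0.0360)/10.785=0.308 → t=0.817; u2·a0=0.5848·10.785=6.307; a1=3.888 < 6.307 ≤ a1+a2=7.122 → R2 fires; D=9 X=10 Y=4 Z=3
Draw 7: a1=5.184, a2=2.940, a3=2.286, a4=1.836, a0=12.246; τ=−ln(0.0479)/12.246=0.248 → t=1.065; u2·a0=0.8797·12.246=10.773; a1+…+a3=10.410 < 10.773 ≤ a1+…+a4=12.246 → R4 fires; D=9 X=10 Y=3 Z=4
Draw 8: a1=5.184, a2=2.940, a3=2.286, a4=1.377, a0=11.787; τ=−ln(0.9842)/11.787=0.001 → t=1.066; u2·a0=0.6606·11.787=7.786; a1=5.184 < 7.786 ≤ a1+a2=8.124 → R2 fires; D=9 X=9 Y=4 Z=4
Draw 9: a1=6.912, a2=2.646, a3=2.286, a4=1.836, a0=13.680; τ=−ln(0.6722)/13.680=0.029 → t=1.095; u2·a0=0.5280·13.680=7.223; a1=6.912 < 7.223 ≤ a1+a2=9.558 → R2 fires; D=9 X=8 Y=5 Z=4
Draw 10: a1=8.640, a2=2.352, a3=2.286, a4=2.295, a0=15.573; τ=−ln(0.1263)/15.573=0.133 → t=1.228; u2·a0=0.3027·15.573=4.714 ≤ a1=8.640 → R1 fires; D=11 X=10 Y=4 Z=3
Draw 11: a1=5.184, a2=2.940, a3=2.794, a4=1.836, a0=12.754; τ=−ln(0.0090)/12.754=0.369 → t=1.597; u2·a0=0.1459·12.754=1.861 ≤ a1=5.184 → R1 fires; D=13 X=12 Y=3 Z=2
Draw 12: a1=2.592, a2=3.528, a3=3.302, a4=1.377, a0=10.799; τ=−ln(0.2724)/10.799=0.120 → t=1.718; u2·a0=0.0701·10.799=0.757 ≤ a1=2.592 → R1 fires; D=15 X=14 Y=2 Z=1
Draw 13: a1=0.864, a2=4.116, a3=3.810, a4=0.918, a0=9.708; τ=−ln(0.4513)/9.708=0.082 → t=1.800; u2·a0=0.2910·9.708=2.825; a1=0.864 < 2.825 ≤ a1+a2=4.980 → R2 fires; D=15 X=13 Y=3 Z=1
Draw 14: a1=1.296, a2=3.822, a3=3.810, a4=1.377, a0=10.305; τ=−ln(0.4765)/10.305=0.072 → t=1.872; u2·a0=0.5106·10.305=5.262; a1+a2=5.118 < 5.262 ≤ a1+…+a3=8.928 → R3 fires; D=14 X=14 Y=3 Z=1
Draw 15: a1=1.296, a2=4.116, a3=3.556, a4=1.377, a0=10.345; τ=−ln(0.3652)/10.345=0.097 → t=1.969 > T=1.88: stop.
D first becomes ≥ 12 when it reaches 13 at the event at t=1.597.

Threshold first reached at t = 1.597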